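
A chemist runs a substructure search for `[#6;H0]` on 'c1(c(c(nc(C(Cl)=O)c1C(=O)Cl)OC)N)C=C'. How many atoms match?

7

Check the 17 heavy atoms by environment: 1× n (aromatic, H0) → no; 5× c (aromatic, H0) → match; 2× C (H0) → match; 3× O (H0) → no; 2× Cl (H0) → no; 1× C (H3) → no; 1× N (H2) → no; 1× C (H1) → no; 1× C (H2) → no.
Summing the matching environments: 5 + 2 = 7 matching atoms.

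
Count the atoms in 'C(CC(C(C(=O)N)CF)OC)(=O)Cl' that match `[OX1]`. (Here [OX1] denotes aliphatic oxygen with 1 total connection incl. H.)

2

The query [OX1] means: aliphatic oxygen with one total connection — typically a carbonyl =O or an oxide.
Check the 13 heavy atoms by environment: 5× C (X4) → no; 2× C (X3) → no; 2× O (X1) → match; 1× N (X3) → no; 1× O (X2) → no; 1× F (X1) → no; 1× Cl (X1) → no.
That gives 2 matching atoms.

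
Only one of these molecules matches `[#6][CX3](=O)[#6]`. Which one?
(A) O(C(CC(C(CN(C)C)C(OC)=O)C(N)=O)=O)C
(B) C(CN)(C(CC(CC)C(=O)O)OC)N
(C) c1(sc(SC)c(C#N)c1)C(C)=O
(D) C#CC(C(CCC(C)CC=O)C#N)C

[#6][CX3](=O)[#6] describes a carbonyl carbon (no H) flanked by two carbons (a ketone).
(A) has a methyl-ester group (-C(=O)OCH3) but one neighbour of the carbonyl carbon is O, not C.
(B) has a carboxylic acid group (-C(=O)OH) but one neighbour of the carbonyl carbon is O, not C.
(C) contains an acetyl/ketone group (-C(=O)CH3), which satisfies every atom and bond constraint.
(D) has an aldehyde (-CHO) but the carbonyl carbon has H1, so it is not flanked by two carbons.
So the answer is (C).

C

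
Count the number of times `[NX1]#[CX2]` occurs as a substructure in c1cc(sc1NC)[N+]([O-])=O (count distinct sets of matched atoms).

0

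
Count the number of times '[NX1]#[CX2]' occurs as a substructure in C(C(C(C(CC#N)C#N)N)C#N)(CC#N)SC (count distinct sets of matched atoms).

[NX1]#[CX2] is the SMARTS for a nitrile: a nitrogen triple-bonded to a two-connected carbon.
The molecule carries 4 separate instances of a nitrile (-C#N) meeting every constraint; each maps to a distinct set of atoms, giving 4 matches.

4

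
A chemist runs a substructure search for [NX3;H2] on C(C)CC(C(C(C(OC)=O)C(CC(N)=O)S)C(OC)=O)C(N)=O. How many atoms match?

2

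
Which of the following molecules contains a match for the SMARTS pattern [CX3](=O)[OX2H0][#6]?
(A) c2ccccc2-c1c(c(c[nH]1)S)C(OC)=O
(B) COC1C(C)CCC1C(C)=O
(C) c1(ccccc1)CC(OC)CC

A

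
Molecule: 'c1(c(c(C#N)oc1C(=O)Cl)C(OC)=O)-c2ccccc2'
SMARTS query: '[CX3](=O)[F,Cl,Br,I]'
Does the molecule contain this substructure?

The pattern [CX3](=O)[F,Cl,Br,I] describes a carbonyl carbon bonded to a halogen — an acyl halide.
The molecule carries an acyl chloride (-C(=O)Cl), whose atoms satisfy every constraint of the query, so the pattern matches.

Yes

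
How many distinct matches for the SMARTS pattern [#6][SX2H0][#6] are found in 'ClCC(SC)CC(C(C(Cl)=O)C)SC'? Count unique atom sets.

2

[#6][SX2H0][#6] is the SMARTS for a thioether: an aliphatic sulfur bridging two carbons with no H on the sulfur.
The molecule carries 2 separate instances of a methylthio ether (-SCH3) meeting every constraint; each maps to a distinct set of atoms, giving 2 matches.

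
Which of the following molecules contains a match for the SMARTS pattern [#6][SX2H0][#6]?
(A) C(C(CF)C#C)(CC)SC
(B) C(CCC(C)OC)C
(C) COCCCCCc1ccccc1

[#6][SX2H0][#6] describes an aliphatic sulfur bridging two carbons with no H on the sulfur (a thioether).
(A) contains a methylthio ether (-SCH3), which satisfies every atom and bond constraint.
(B) has a methoxy ether (-OCH3) but the bridging atom is O, not S.
(C) has a methoxy ether (-OCH3) but the bridging atom is O, not S.
So the answer is (A).

A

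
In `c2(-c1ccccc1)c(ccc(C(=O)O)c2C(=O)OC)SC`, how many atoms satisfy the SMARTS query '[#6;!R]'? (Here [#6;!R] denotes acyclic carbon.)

4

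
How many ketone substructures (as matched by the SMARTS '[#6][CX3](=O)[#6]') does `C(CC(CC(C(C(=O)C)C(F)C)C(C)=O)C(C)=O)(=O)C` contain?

4

[#6][CX3](=O)[#6] is the SMARTS for a ketone: a carbonyl carbon (no H) flanked by two carbons.
The molecule carries 4 separate instances of an acetyl/ketone group (-C(=O)CH3) meeting every constraint; each maps to a distinct set of atoms, giving 4 matches.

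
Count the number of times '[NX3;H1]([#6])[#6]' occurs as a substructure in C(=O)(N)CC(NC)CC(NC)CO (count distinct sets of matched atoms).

2

[NX3;H1]([#6])[#6] is the SMARTS for a secondary amine: a trivalent nitrogen with one H, bonded to two carbons.
The molecule carries 2 separate instances of an N-methylamino group (-NHCH3) meeting every constraint; each maps to a distinct set of atoms, giving 2 matches.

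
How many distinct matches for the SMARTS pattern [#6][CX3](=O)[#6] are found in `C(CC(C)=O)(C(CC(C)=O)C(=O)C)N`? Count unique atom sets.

3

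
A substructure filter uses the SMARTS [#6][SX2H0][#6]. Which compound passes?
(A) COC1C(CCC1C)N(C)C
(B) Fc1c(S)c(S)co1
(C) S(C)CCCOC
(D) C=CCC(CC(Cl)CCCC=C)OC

[#6][SX2H0][#6] describes an aliphatic sulfur bridging two carbons with no H on the sulfur (a thioether).
(A) has a methoxy ether (-OCH3) but the bridging atom is O, not S.
(B) has a thiol (-SH) but the sulfur has H1, not H0 bridging two carbons.
(C) contains a methylthio ether (-SCH3), which satisfies every atom and bond constraint.
(D) has a methoxy ether (-OCH3) but the bridging atom is O, not S.
So the answer is (C).

C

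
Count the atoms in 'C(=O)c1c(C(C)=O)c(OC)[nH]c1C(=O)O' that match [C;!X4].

3

Check the 15 heavy atoms by environment: 1× n (aromatic, X3) → no; 4× c (aromatic, X3) → no; 3× C (X3) → match; 3× O (X1) → no; 2× O (X2) → no; 2× C (X4) → no.
That gives 3 matching atoms.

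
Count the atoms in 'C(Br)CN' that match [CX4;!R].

2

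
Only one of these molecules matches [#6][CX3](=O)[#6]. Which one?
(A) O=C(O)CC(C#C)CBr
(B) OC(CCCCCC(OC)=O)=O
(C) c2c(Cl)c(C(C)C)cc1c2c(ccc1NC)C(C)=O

C

[#6][CX3](=O)[#6] describes a carbonyl carbon (no H) flanked by two carbons (a ketone).
(A) has a carboxylic acid group (-C(=O)OH) but one neighbour of the carbonyl carbon is O, not C.
(B) has a methyl-ester group (-C(=O)OCH3) but one neighbour of the carbonyl carbon is O, not C.
(C) contains an acetyl/ketone group (-C(=O)CH3), which satisfies every atom and bond constraint.
So the answer is (C).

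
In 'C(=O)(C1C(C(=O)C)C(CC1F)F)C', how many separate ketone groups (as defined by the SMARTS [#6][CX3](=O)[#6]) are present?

[#6][CX3](=O)[#6] is the SMARTS for a ketone: a carbonyl carbon (no H) flanked by two carbons.
The molecule carries 2 separate instances of an acetyl/ketone group (-C(=O)CH3) meeting every constraint; each maps to a distinct set of atoms, giving 2 matches.

2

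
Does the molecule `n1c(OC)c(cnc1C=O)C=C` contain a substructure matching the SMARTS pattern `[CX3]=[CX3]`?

The pattern [CX3]=[CX3] describes a non-aromatic C=C double bond between two sp2 carbons — an alkene.
The molecule carries a vinyl group (-CH=CH2), whose atoms satisfy every constraint of the query, so the pattern matches.

Yes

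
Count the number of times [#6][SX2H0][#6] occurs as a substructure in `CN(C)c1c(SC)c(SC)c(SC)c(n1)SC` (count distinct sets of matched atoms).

[#6][SX2H0][#6] is the SMARTS for a thioether: an aliphatic sulfur bridging two carbons with no H on the sulfur.
The molecule carries 4 separate instances of a methylthio ether (-SCH3) meeting every constraint; each maps to a distinct set of atoms, giving 4 matches.

4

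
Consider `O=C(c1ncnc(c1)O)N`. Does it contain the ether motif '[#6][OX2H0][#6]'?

The pattern [#6][OX2H0][#6] describes an aliphatic oxygen bridging two carbons with no H on the oxygen — an ether.
The closest candidate here is a hydroxyl group (-OH), but the oxygen has H1, not H0 bridging two carbons. No other fragment satisfies the full query, so there is no match.

No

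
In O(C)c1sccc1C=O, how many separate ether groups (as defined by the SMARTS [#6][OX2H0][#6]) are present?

[#6][OX2H0][#6] is the SMARTS for an ether: an aliphatic oxygen bridging two carbons with no H on the oxygen.
Exactly one fragment in the molecule meets all constraints, giving 1 match.

1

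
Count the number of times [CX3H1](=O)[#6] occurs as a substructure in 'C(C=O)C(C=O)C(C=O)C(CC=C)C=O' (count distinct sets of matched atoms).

[CX3H1](=O)[#6] is the SMARTS for an aldehyde: an sp2 carbon with one H, double-bonded to O and single-bonded to carbon.
The molecule carries 4 separate instances of an aldehyde (-CHO) meeting every constraint; each maps to a distinct set of atoms, giving 4 matches.

4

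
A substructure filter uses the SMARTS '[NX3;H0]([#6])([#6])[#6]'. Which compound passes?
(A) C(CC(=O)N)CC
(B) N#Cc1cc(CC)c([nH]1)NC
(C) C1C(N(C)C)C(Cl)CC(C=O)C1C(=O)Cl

[NX3;H0]([#6])([#6])[#6] describes a trivalent nitrogen with no H, bonded to three carbons (a tertiary amine).
(A) has a primary amide (-C(=O)NH2) but the amide nitrogen has H2 and only one carbon neighbour.
(B) has an N-methylamino group (-NHCH3) but the nitrogen still has one H (H1), not H0.
(C) contains a dimethylamino group (-N(CH3)2), which satisfies every atom and bond constraint.
So the answer is (C).

C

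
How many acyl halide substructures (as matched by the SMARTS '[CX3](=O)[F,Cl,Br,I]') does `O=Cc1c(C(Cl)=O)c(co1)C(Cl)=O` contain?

[CX3](=O)[F,Cl,Br,I] is the SMARTS for an acyl halide: a carbonyl carbon bonded to a halogen.
The molecule carries 2 separate instances of an acyl chloride (-C(=O)Cl) meeting every constraint; each maps to a distinct set of atoms, giving 2 matches.

2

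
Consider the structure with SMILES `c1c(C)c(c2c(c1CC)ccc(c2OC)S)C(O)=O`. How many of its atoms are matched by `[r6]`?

10

The query [r6] means: r6 matches atoms in a six-membered ring.
Check the 19 heavy atoms by environment: 10× c (aromatic, in 6-ring) → match; 5× C (acyclic) → no; 1× S (acyclic) → no; 3× O (acyclic) → no.
That gives 10 matching atoms.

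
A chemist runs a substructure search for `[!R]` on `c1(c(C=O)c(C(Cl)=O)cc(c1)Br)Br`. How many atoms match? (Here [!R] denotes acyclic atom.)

Check the 13 heavy atoms by environment: 6× c (aromatic, in 6-ring) → no; 2× Br (acyclic) → match; 2× C (acyclic) → match; 2× O (acyclic) → match; 1× Cl (acyclic) → match.
Summing the matching environments: 2 + 2 + 2 + 1 = 7 matching atoms.

7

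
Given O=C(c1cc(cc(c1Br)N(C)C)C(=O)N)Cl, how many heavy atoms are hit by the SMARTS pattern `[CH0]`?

The query [CH0] means: aliphatic carbon with no attached hydrogen.
Check the 16 heavy atoms by environment: 4× c (aromatic, H0) → no; 2× c (aromatic, H1) → no; 2× C (H0) → match; 2× O (H0) → no; 1× Cl (H0) → no; 1× Br (H0) → no; 1× N (H2) → no; 1× N (H0) → no; 2× C (H3) → no.
That gives 2 matching atoms.

2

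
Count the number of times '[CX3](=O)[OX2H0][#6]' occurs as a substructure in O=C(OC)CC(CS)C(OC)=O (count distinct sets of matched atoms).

2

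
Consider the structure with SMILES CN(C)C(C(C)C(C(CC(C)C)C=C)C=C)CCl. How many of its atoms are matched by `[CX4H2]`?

2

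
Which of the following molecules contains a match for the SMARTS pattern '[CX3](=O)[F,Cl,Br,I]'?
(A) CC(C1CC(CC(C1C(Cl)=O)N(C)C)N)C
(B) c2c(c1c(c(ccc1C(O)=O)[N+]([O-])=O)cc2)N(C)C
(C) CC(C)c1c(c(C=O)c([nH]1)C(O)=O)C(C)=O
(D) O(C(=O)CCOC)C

[CX3](=O)[F,Cl,Br,I] describes a carbonyl carbon bonded to a halogen (an acyl halide).
(A) contains an acyl chloride (-C(=O)Cl), which satisfies every atom and bond constraint.
(B) has a carboxylic acid group (-C(=O)OH) but the carbonyl is bonded to -OH, not to a halogen.
(C) has a carboxylic acid group (-C(=O)OH) but the carbonyl is bonded to -OH, not to a halogen.
(D) has a methyl-ester group (-C(=O)OCH3) but the carbonyl is bonded to -O-C, not to a halogen.
So the answer is (A).

A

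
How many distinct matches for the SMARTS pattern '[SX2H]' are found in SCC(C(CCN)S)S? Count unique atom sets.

3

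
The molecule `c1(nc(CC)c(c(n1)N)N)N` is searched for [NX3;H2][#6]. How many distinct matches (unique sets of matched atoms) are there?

[NX3;H2][#6] is the SMARTS for a primary amine: a trivalent nitrogen with two H attached to carbon.
The molecule carries 3 separate instances of a primary amino group (-NH2) meeting every constraint; each maps to a distinct set of atoms, giving 3 matches.

3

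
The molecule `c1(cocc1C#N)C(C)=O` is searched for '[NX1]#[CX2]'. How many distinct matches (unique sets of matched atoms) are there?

1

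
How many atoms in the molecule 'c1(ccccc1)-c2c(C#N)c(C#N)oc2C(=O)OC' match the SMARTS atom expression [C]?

The query [C] means: uppercase C matches aliphatic (non-aromatic) carbon only.
Check the 19 heavy atoms by environment: 1× o (aromatic) → no; 10× c (aromatic) → no; 4× C → match; 2× N → no; 2× O → no.
That gives 4 matching atoms.

4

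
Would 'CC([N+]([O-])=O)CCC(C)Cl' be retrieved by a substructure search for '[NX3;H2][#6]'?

The pattern [NX3;H2][#6] describes a trivalent nitrogen with two H attached to carbon — a primary amine.
The closest candidate here is a nitro group (-[N+](=O)[O-]), but the nitrogen is [N+] with no H, not NX3H2. No other fragment satisfies the full query, so there is no match.

No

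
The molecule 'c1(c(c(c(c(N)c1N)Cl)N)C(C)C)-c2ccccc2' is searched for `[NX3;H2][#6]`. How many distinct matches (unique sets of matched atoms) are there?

3

[NX3;H2][#6] is the SMARTS for a primary amine: a trivalent nitrogen with two H attached to carbon.
The molecule carries 3 separate instances of a primary amino group (-NH2) meeting every constraint; each maps to a distinct set of atoms, giving 3 matches.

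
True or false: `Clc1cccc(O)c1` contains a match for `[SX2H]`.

The pattern [SX2H] describes an aliphatic sulfur with two connections, one being H — a thiol.
The closest candidate here is a hydroxyl group (-OH), but it is an -OH, not an -SH. No other fragment satisfies the full query, so there is no match.

False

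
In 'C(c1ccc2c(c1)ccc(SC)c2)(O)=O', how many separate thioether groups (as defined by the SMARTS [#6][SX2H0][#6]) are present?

1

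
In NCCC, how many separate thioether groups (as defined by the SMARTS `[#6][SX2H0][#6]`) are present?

0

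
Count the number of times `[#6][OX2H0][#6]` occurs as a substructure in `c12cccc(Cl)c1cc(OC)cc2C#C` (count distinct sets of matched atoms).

[#6][OX2H0][#6] is the SMARTS for an ether: an aliphatic oxygen bridging two carbons with no H on the oxygen.
Exactly one fragment in the molecule meets all constraints, giving 1 match.

1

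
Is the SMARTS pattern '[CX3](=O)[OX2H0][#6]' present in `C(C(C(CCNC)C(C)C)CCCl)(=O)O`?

No

The pattern [CX3](=O)[OX2H0][#6] describes a carbonyl carbon bonded to an oxygen that is itself bonded to carbon (no H on that O) — an ester.
The closest candidate here is a carboxylic acid group (-C(=O)OH), but the singly-bonded O carries H (OX2H1, not H0). No other fragment satisfies the full query, so there is no match.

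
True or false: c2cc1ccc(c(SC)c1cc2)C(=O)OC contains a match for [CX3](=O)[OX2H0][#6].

The pattern [CX3](=O)[OX2H0][#6] describes a carbonyl carbon bonded to an oxygen that is itself bonded to carbon (no H on that O) — an ester.
The molecule carries a methyl-ester group (-C(=O)OCH3), whose atoms satisfy every constraint of the query, so the pattern matches.

True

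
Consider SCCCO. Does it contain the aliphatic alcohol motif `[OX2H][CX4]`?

Yes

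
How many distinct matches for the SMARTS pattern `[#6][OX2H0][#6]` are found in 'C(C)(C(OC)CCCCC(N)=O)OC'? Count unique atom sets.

2

[#6][OX2H0][#6] is the SMARTS for an ether: an aliphatic oxygen bridging two carbons with no H on the oxygen.
The molecule carries 2 separate instances of a methoxy ether (-OCH3) meeting every constraint; each maps to a distinct set of atoms, giving 2 matches.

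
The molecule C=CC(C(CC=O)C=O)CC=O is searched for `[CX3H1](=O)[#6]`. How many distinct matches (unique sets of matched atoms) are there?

3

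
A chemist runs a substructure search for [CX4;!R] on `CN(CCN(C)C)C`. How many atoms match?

6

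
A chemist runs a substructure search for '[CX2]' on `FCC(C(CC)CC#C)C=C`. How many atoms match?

2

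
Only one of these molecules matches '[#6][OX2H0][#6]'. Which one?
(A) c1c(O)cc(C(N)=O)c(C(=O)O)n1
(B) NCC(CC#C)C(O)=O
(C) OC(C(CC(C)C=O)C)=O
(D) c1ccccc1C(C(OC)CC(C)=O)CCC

[#6][OX2H0][#6] describes an aliphatic oxygen bridging two carbons with no H on the oxygen (an ether).
(A) has a hydroxyl group (-OH) but the oxygen has H1, not H0 bridging two carbons.
(B) has a carboxylic acid group (-C(=O)OH) but the -OH oxygen has H1; the =O is OX1, not OX2.
(C) has a carboxylic acid group (-C(=O)OH) but the -OH oxygen has H1; the =O is OX1, not OX2.
(D) contains a methoxy ether (-OCH3), which satisfies every atom and bond constraint.
So the answer is (D).

D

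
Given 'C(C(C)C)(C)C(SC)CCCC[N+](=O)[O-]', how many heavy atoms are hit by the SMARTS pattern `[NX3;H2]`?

The query [NX3;H2] means: aliphatic N with 3 total connections, two of them H — an -NH2 nitrogen (amine or amide).
Check the 15 heavy atoms by environment: 4× C (H2, X4) → no; 3× C (H1, X4) → no; 4× C (H3, X4) → no; 1× S (H0, X2) → no; 1× N (charge +1, H0, X3) → no; 1× O (charge -1, H0, X1) → no; 1× O (H0, X1) → no.
No environment satisfies the query, so 0 matching atoms.

0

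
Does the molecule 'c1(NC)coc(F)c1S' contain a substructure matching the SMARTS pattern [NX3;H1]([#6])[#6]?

Yes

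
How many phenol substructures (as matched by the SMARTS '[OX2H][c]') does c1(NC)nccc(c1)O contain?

1

[OX2H][c] is the SMARTS for a phenol: a hydroxyl oxygen attached to an aromatic carbon.
Exactly one fragment in the molecule meets all constraints, giving 1 match.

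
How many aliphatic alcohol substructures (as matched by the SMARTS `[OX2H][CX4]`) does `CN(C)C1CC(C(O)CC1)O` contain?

2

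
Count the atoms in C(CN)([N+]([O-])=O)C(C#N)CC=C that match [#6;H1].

3

The query [#6;H1] means: any carbon bearing exactly one hydrogen.
Check the 12 heavy atoms by environment: 3× C (H2) → no; 3× C (H1) → match; 1× N (H2) → no; 1× C (H0) → no; 1× N (H0) → no; 1× N (charge +1, H0) → no; 1× O (charge -1, H0) → no; 1× O (H0) → no.
That gives 3 matching atoms.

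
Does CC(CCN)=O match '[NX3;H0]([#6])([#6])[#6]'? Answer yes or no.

The pattern [NX3;H0]([#6])([#6])[#6] describes a trivalent nitrogen with no H, bonded to three carbons — a tertiary amine.
The closest candidate here is a primary amino group (-NH2), but the nitrogen has H2, not H0 with three carbons. No other fragment satisfies the full query, so there is no match.

No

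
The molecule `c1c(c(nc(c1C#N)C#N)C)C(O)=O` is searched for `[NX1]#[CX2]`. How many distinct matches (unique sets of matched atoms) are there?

2

[NX1]#[CX2] is the SMARTS for a nitrile: a nitrogen triple-bonded to a two-connected carbon.
The molecule carries 2 separate instances of a nitrile (-C#N) meeting every constraint; each maps to a distinct set of atoms, giving 2 matches.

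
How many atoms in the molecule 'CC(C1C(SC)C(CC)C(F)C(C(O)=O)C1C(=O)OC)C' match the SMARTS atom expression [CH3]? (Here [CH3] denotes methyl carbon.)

The query [CH3] means: aliphatic carbon with exactly three hydrogens.
Check the 21 heavy atoms by environment: 7× C (H1) → no; 1× S (H0) → no; 5× C (H3) → match; 1× F (H0) → no; 1× C (H2) → no; 2× C (H0) → no; 3× O (H0) → no; 1× O (H1) → no.
That gives 5 matching atoms.

5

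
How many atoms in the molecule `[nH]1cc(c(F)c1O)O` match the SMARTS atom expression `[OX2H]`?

The query [OX2H] means: aliphatic oxygen with two connections, one of which is H — an -OH oxygen.
Check the 8 heavy atoms by environment: 1× n (aromatic, H1, X3) → no; 3× c (aromatic, H0, X3) → no; 1× c (aromatic, H1, X3) → no; 2× O (H1, X2) → match; 1× F (H0, X1) → no.
That gives 2 matching atoms.

2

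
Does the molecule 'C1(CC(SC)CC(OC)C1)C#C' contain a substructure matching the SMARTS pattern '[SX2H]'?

No

The pattern [SX2H] describes an aliphatic sulfur with two connections, one being H — a thiol.
The closest candidate here is a methylthio ether (-SCH3), but the sulfur has H0 (bonded to two carbons), not H1. No other fragment satisfies the full query, so there is no match.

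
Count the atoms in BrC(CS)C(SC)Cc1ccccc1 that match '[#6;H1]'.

7

Check the 14 heavy atoms by environment: 2× C (H2) → no; 2× C (H1) → match; 1× S (H1) → no; 1× S (H0) → no; 1× C (H3) → no; 1× Br (H0) → no; 1× c (aromatic, H0) → no; 5× c (aromatic, H1) → match.
Summing the matching environments: 2 + 5 = 7 matching atoms.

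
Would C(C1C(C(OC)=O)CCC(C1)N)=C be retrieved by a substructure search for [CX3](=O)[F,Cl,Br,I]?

The pattern [CX3](=O)[F,Cl,Br,I] describes a carbonyl carbon bonded to a halogen — an acyl halide.
The closest candidate here is a methyl-ester group (-C(=O)OCH3), but the carbonyl is bonded to -O-C, not to a halogen. No other fragment satisfies the full query, so there is no match.

No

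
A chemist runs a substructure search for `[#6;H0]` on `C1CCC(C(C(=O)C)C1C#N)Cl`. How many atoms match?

Check the 12 heavy atoms by environment: 3× C (H2) → no; 3× C (H1) → no; 1× Cl (H0) → no; 2× C (H0) → match; 1× N (H0) → no; 1× O (H0) → no; 1× C (H3) → no.
That gives 2 matching atoms.

2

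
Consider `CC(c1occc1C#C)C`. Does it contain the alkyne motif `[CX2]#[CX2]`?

Yes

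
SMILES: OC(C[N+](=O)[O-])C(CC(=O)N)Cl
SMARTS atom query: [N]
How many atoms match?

The query [N] means: uppercase N matches aliphatic (non-aromatic) nitrogen only.
Check the 12 heavy atoms by environment: 5× C → no; 3× O → no; 1× N → match; 1× N (charge +1) → match; 1× O (charge -1) → no; 1× Cl → no.
Summing the matching environments: 1 + 1 = 2 matching atoms.

2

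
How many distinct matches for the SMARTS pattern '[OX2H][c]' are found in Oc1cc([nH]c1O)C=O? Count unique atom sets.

[OX2H][c] is the SMARTS for a phenol: a hydroxyl oxygen attached to an aromatic carbon.
The molecule carries 2 separate instances of a hydroxyl group (-OH) meeting every constraint; each maps to a distinct set of atoms, giving 2 matches.

2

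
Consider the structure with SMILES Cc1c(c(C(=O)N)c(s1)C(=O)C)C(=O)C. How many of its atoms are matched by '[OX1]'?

3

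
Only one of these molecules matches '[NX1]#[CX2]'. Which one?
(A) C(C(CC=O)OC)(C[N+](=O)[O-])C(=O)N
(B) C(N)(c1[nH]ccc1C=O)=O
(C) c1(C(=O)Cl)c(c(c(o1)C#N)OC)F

[NX1]#[CX2] describes a nitrogen triple-bonded to a two-connected carbon (a nitrile).
(A) has a primary amide (-C(=O)NH2) but the nitrogen is NX3, not NX1.
(B) has a primary amide (-C(=O)NH2) but the nitrogen is NX3, not NX1.
(C) contains a nitrile (-C#N), which satisfies every atom and bond constraint.
So the answer is (C).

C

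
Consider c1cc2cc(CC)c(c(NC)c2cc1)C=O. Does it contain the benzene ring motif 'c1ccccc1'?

Yes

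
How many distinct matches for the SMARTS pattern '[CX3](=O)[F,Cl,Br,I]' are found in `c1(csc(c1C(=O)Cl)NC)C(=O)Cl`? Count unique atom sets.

2

[CX3](=O)[F,Cl,Br,I] is the SMARTS for an acyl halide: a carbonyl carbon bonded to a halogen.
The molecule carries 2 separate instances of an acyl chloride (-C(=O)Cl) meeting every constraint; each maps to a distinct set of atoms, giving 2 matches.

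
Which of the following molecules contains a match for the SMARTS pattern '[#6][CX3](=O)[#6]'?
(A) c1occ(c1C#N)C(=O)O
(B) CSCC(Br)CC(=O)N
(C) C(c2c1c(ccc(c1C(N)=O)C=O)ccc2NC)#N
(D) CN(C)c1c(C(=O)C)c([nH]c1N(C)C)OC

[#6][CX3](=O)[#6] describes a carbonyl carbon (no H) flanked by two carbons (a ketone).
(A) has a carboxylic acid group (-C(=O)OH) but one neighbour of the carbonyl carbon is O, not C.
(B) has a primary amide (-C(=O)NH2) but one neighbour of the carbonyl carbon is N, not C.
(C) has an aldehyde (-CHO) but the carbonyl carbon has H1, so it is not flanked by two carbons.
(D) contains an acetyl/ketone group (-C(=O)CH3), which satisfies every atom and bond constraint.
So the answer is (D).

D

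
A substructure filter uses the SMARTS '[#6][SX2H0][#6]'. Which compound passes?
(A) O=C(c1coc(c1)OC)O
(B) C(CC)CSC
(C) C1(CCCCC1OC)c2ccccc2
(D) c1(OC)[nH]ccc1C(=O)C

B

[#6][SX2H0][#6] describes an aliphatic sulfur bridging two carbons with no H on the sulfur (a thioether).
(A) has a methoxy ether (-OCH3) but the bridging atom is O, not S.
(B) contains a methylthio ether (-SCH3), which satisfies every atom and bond constraint.
(C) has a methoxy ether (-OCH3) but the bridging atom is O, not S.
(D) has a methoxy ether (-OCH3) but the bridging atom is O, not S.
So the answer is (B).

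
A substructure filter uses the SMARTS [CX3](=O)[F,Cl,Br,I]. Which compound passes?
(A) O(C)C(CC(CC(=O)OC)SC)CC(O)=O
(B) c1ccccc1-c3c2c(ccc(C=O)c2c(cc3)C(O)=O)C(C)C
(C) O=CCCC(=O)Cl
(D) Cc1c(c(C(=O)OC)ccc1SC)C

C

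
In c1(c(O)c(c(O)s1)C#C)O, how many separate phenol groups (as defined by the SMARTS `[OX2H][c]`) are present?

3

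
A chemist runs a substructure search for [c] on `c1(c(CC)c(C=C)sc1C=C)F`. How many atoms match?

4

The query [c] means: lowercase c matches aromatic carbon only.
Check the 12 heavy atoms by environment: 1× s (aromatic) → no; 4× c (aromatic) → match; 6× C → no; 1× F → no.
That gives 4 matching atoms.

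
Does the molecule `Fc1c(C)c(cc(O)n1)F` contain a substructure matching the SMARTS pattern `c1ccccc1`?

No

The pattern c1ccccc1 describes six aromatic carbons in a ring — a benzene ring.
The closest candidate here is a methyl group (-CH3), but no six-membered all-carbon aromatic ring is present. No other fragment satisfies the full query, so there is no match.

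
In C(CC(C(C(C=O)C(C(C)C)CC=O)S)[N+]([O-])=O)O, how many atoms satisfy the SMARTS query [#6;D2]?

5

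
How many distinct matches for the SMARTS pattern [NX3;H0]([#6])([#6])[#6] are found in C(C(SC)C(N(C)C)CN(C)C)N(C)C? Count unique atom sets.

3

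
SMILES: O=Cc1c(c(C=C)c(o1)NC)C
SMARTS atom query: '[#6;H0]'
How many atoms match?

4

Check the 12 heavy atoms by environment: 1× o (aromatic, H0) → no; 4× c (aromatic, H0) → match; 2× C (H3) → no; 1× N (H1) → no; 2× C (H1) → no; 1× O (H0) → no; 1× C (H2) → no.
That gives 4 matching atoms.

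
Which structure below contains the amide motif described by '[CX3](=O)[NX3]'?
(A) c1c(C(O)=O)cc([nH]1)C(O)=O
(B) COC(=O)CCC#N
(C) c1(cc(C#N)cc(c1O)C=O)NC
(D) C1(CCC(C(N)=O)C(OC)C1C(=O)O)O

D

[CX3](=O)[NX3] describes a carbonyl carbon bonded to a trivalent nitrogen (an amide).
(A) has a carboxylic acid group (-C(=O)OH) but the carbonyl is bonded to O, not to an NX3 nitrogen.
(B) has a nitrile (-C#N) but the nitrile N is NX1 (triple-bonded), not NX3.
(C) has a nitrile (-C#N) but the nitrile N is NX1 (triple-bonded), not NX3.
(D) contains a primary amide (-C(=O)NH2), which satisfies every atom and bond constraint.
So the answer is (D).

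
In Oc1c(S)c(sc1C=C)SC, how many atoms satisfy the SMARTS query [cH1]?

The query [cH1] means: aromatic carbon bearing exactly one hydrogen.
Check the 11 heavy atoms by environment: 1× s (aromatic, H0) → no; 4× c (aromatic, H0) → no; 1× S (H1) → no; 1× S (H0) → no; 1× C (H3) → no; 1× C (H1) → no; 1× C (H2) → no; 1× O (H1) → no.
No environment satisfies the query, so 0 matching atoms.

0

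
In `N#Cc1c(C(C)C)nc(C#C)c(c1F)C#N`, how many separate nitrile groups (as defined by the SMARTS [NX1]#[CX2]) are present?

2

[NX1]#[CX2] is the SMARTS for a nitrile: a nitrogen triple-bonded to a two-connected carbon.
The molecule carries 2 separate instances of a nitrile (-C#N) meeting every constraint; each maps to a distinct set of atoms, giving 2 matches.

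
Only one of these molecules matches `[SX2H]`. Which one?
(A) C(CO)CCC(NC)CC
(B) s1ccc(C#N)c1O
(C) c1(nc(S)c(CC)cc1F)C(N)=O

[SX2H] describes an aliphatic sulfur with two connections, one being H (a thiol).
(A) has a hydroxyl group (-OH) but it is an -OH, not an -SH.
(B) has a hydroxyl group (-OH) but it is an -OH, not an -SH.
(C) contains a thiol (-SH), which satisfies every atom and bond constraint.
So the answer is (C).

C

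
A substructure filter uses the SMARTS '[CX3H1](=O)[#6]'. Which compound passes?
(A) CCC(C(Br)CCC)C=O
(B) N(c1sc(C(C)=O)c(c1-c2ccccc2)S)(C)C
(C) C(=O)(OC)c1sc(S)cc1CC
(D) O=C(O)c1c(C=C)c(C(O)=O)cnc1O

[CX3H1](=O)[#6] describes an sp2 carbon with one H, double-bonded to O and single-bonded to carbon (an aldehyde).
(A) contains an aldehyde (-CHO), which satisfies every atom and bond constraint.
(B) has an acetyl/ketone group (-C(=O)CH3) but the carbonyl carbon has H0 (two carbon neighbours), not H1.
(C) has a methyl-ester group (-C(=O)OCH3) but the carbonyl carbon has H0, not H1.
(D) has a carboxylic acid group (-C(=O)OH) but the carbonyl carbon has H0 and is bonded to O, not H1.
So the answer is (A).

A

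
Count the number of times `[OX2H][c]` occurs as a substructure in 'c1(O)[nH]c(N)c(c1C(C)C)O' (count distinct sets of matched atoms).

2

[OX2H][c] is the SMARTS for a phenol: a hydroxyl oxygen attached to an aromatic carbon.
The molecule carries 2 separate instances of a hydroxyl group (-OH) meeting every constraint; each maps to a distinct set of atoms, giving 2 matches.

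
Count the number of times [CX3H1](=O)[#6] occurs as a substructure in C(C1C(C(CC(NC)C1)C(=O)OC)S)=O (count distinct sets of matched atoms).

1

[CX3H1](=O)[#6] is the SMARTS for an aldehyde: an sp2 carbon with one H, double-bonded to O and single-bonded to carbon.
Exactly one fragment in the molecule meets all constraints, giving 1 match.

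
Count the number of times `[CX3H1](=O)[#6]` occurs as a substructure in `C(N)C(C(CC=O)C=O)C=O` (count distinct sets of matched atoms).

3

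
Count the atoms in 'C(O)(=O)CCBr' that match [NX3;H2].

0

The query [NX3;H2] means: aliphatic N with 3 total connections, two of them H — an -NH2 nitrogen (amine or amide).
Check the 6 heavy atoms by environment: 2× C (H2, X4) → no; 1× Br (H0, X1) → no; 1× C (H0, X3) → no; 1× O (H0, X1) → no; 1× O (H1, X2) → no.
No environment satisfies the query, so 0 matching atoms.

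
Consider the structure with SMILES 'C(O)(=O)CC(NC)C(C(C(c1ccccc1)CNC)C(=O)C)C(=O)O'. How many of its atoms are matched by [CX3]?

3

Check the 25 heavy atoms by environment: 9× C (X4) → no; 3× C (X3) → match; 3× O (X1) → no; 2× O (X2) → no; 6× c (aromatic, X3) → no; 2× N (X3) → no.
That gives 3 matching atoms.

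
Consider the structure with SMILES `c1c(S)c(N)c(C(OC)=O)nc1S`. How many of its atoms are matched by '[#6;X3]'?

The query [#6;X3] means: any carbon (aromatic or not) with three total connections.
Check the 13 heavy atoms by environment: 1× n (aromatic, X2) → no; 5× c (aromatic, X3) → match; 2× S (X2) → no; 1× C (X3) → match; 1× O (X1) → no; 1× O (X2) → no; 1× C (X4) → no; 1× N (X3) → no.
Summing the matching environments: 5 + 1 = 6 matching atoms.

6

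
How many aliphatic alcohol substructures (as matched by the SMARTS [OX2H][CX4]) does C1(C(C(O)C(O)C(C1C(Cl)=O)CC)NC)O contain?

3

[OX2H][CX4] is the SMARTS for an aliphatic alcohol: a hydroxyl oxygen bound to an sp3 (X4) carbon.
The molecule carries 3 separate instances of a hydroxyl group (-OH) meeting every constraint; each maps to a distinct set of atoms, giving 3 matches.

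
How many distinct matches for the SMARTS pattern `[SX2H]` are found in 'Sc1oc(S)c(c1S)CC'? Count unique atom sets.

[SX2H] is the SMARTS for a thiol: an aliphatic sulfur with two connections, one being H.
The molecule carries 3 separate instances of a thiol (-SH) meeting every constraint; each maps to a distinct set of atoms, giving 3 matches.

3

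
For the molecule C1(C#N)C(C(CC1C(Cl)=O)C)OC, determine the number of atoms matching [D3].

5

Check the 13 heavy atoms by environment: 5× C (D3) → match; 2× C (D2) → no; 1× O (D2) → no; 2× C (D1) → no; 1× N (D1) → no; 1× O (D1) → no; 1× Cl (D1) → no.
That gives 5 matching atoms.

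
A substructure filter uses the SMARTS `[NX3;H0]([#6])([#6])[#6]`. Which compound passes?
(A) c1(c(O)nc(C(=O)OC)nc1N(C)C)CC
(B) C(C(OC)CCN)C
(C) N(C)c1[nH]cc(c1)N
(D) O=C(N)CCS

[NX3;H0]([#6])([#6])[#6] describes a trivalent nitrogen with no H, bonded to three carbons (a tertiary amine).
(A) contains a dimethylamino group (-N(CH3)2), which satisfies every atom and bond constraint.
(B) has a primary amino group (-NH2) but the nitrogen has H2, not H0 with three carbons.
(C) has a primary amino group (-NH2) but the nitrogen has H2, not H0 with three carbons.
(D) has a primary amide (-C(=O)NH2) but the amide nitrogen has H2 and only one carbon neighbour.
So the answer is (A).

A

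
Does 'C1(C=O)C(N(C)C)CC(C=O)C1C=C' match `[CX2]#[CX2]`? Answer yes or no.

No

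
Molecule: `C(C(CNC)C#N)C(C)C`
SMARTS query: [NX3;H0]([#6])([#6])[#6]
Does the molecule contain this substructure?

No

The pattern [NX3;H0]([#6])([#6])[#6] describes a trivalent nitrogen with no H, bonded to three carbons — a tertiary amine.
The closest candidate here is an N-methylamino group (-NHCH3), but the nitrogen still has one H (H1), not H0. No other fragment satisfies the full query, so there is no match.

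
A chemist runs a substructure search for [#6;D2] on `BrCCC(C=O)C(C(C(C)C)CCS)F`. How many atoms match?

5

The query [#6;D2] means: any carbon bonded to exactly two heavy atoms.
Check the 15 heavy atoms by environment: 5× C (D2) → match; 4× C (D3) → no; 2× C (D1) → no; 1× O (D1) → no; 1× S (D1) → no; 1× Br (D1) → no; 1× F (D1) → no.
That gives 5 matching atoms.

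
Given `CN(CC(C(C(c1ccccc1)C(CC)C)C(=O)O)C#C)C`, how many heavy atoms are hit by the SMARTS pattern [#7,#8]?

3

The query [#7,#8] means: nitrogen or oxygen (comma = OR).
Check the 22 heavy atoms by environment: 13× C → no; 2× O → match; 6× c (aromatic) → no; 1× N → match.
Summing the matching environments: 2 + 1 = 3 matching atoms.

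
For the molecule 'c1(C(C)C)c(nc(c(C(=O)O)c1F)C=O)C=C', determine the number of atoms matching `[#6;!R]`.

7

Check the 17 heavy atoms by environment: 1× n (aromatic, in 6-ring) → no; 5× c (aromatic, in 6-ring) → no; 7× C (acyclic) → match; 3× O (acyclic) → no; 1× F (acyclic) → no.
That gives 7 matching atoms.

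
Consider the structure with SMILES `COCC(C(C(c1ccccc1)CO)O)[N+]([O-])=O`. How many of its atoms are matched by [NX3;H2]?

0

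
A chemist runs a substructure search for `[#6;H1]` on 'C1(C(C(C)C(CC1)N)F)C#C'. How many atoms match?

5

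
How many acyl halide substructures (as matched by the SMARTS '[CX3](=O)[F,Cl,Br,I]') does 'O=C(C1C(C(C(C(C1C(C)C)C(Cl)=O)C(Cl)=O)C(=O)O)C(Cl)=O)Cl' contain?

4

[CX3](=O)[F,Cl,Br,I] is the SMARTS for an acyl halide: a carbonyl carbon bonded to a halogen.
The molecule carries 4 separate instances of an acyl chloride (-C(=O)Cl) meeting every constraint; each maps to a distinct set of atoms, giving 4 matches.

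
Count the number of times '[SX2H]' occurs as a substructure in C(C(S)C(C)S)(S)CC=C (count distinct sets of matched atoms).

[SX2H] is the SMARTS for a thiol: an aliphatic sulfur with two connections, one being H.
The molecule carries 3 separate instances of a thiol (-SH) meeting every constraint; each maps to a distinct set of atoms, giving 3 matches.

3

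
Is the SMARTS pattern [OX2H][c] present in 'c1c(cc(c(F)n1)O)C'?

Yes

The pattern [OX2H][c] describes a hydroxyl oxygen attached to an aromatic carbon — a phenol.
The molecule carries a hydroxyl group (-OH), whose atoms satisfy every constraint of the query, so the pattern matches.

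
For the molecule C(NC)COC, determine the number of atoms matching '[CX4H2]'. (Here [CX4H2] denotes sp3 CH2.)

The query [CX4H2] means: sp3 carbon (X4) with exactly two hydrogens.
Check the 6 heavy atoms by environment: 2× C (H2, X4) → match; 1× O (H0, X2) → no; 2× C (H3, X4) → no; 1× N (H1, X3) → no.
That gives 2 matching atoms.

2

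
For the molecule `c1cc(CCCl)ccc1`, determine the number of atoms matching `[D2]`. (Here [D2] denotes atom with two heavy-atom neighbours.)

7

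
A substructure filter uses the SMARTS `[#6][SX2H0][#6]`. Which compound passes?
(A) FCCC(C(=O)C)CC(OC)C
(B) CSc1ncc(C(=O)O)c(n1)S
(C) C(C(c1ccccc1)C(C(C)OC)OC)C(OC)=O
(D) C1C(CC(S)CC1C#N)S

B

[#6][SX2H0][#6] describes an aliphatic sulfur bridging two carbons with no H on the sulfur (a thioether).
(A) has a methoxy ether (-OCH3) but the bridging atom is O, not S.
(B) contains a methylthio ether (-SCH3), which satisfies every atom and bond constraint.
(C) has a methoxy ether (-OCH3) but the bridging atom is O, not S.
(D) has a thiol (-SH) but the sulfur has H1, not H0 bridging two carbons.
So the answer is (B).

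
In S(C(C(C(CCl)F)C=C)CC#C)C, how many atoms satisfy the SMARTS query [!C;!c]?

3

The query [!C;!c] means: neither aliphatic nor aromatic carbon — same as [!#6].
Check the 13 heavy atoms by environment: 10× C → no; 1× S → match; 1× F → match; 1× Cl → match.
Summing the matching environments: 1 + 1 + 1 = 3 matching atoms.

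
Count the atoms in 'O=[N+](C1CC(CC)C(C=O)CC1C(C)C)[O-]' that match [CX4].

11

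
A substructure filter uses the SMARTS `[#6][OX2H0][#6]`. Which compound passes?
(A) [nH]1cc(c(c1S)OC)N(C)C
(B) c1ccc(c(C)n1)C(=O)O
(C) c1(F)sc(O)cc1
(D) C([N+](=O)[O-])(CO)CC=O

A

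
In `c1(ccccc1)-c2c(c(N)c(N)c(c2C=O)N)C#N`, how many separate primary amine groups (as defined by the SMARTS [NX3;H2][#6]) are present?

3

[NX3;H2][#6] is the SMARTS for a primary amine: a trivalent nitrogen with two H attached to carbon.
The molecule carries 3 separate instances of a primary amino group (-NH2) meeting every constraint; each maps to a distinct set of atoms, giving 3 matches.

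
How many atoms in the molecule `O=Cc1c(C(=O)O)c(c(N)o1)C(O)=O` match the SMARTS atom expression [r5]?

The query [r5] means: r5 matches atoms in a five-membered ring.
Check the 14 heavy atoms by environment: 1× o (aromatic, in 5-ring) → match; 4× c (aromatic, in 5-ring) → match; 3× C (acyclic) → no; 5× O (acyclic) → no; 1× N (acyclic) → no.
Summing the matching environments: 1 + 4 = 5 matching atoms.

5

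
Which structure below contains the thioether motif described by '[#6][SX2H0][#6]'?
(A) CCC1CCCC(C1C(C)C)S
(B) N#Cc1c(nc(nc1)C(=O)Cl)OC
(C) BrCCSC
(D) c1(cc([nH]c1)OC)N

[#6][SX2H0][#6] describes an aliphatic sulfur bridging two carbons with no H on the sulfur (a thioether).
(A) has a thiol (-SH) but the sulfur has H1, not H0 bridging two carbons.
(B) has a methoxy ether (-OCH3) but the bridging atom is O, not S.
(C) contains a methylthio ether (-SCH3), which satisfies every atom and bond constraint.
(D) has a methoxy ether (-OCH3) but the bridging atom is O, not S.
So the answer is (C).

C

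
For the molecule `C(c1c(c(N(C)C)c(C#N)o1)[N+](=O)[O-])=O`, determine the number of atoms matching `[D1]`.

The query [D1] means: atom with exactly one heavy-atom neighbour (degree 1).
Check the 15 heavy atoms by environment: 1× o (aromatic, D2) → no; 4× c (aromatic, D3) → no; 1× N (charge +1, D3) → no; 1× O (charge -1, D1) → match; 2× O (D1) → match; 2× C (D2) → no; 1× N (D3) → no; 2× C (D1) → match; 1× N (D1) → match.
Summing the matching environments: 1 + 2 + 2 + 1 = 6 matching atoms.

6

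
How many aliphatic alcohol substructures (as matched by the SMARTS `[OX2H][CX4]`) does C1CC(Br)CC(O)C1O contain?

2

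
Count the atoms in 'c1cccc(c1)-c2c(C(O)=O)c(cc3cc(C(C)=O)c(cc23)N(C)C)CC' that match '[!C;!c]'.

4

Check the 27 heavy atoms by environment: 16× c (aromatic) → no; 1× N → match; 7× C → no; 3× O → match.
Summing the matching environments: 1 + 3 = 4 matching atoms.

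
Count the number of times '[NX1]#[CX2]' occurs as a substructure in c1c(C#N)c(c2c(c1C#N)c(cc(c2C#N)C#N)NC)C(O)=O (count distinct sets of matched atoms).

[NX1]#[CX2] is the SMARTS for a nitrile: a nitrogen triple-bonded to a two-connected carbon.
The molecule carries 4 separate instances of a nitrile (-C#N) meeting every constraint; each maps to a distinct set of atoms, giving 4 matches.

4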